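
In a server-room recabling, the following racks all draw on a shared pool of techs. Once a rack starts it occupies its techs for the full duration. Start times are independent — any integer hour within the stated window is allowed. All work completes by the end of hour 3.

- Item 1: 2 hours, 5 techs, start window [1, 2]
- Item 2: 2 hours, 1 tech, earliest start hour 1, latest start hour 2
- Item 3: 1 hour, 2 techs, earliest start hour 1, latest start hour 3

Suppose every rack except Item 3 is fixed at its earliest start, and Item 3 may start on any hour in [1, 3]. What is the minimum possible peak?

Item 3@1: h1:8  h2:6  h3:0 → peak 8
Item 3@2: h1:6  h2:8  h3:0 → peak 8
Item 3@3: h1:6  h2:6  h3:2 → peak 6
Best is Item 3@3, peak 6.

6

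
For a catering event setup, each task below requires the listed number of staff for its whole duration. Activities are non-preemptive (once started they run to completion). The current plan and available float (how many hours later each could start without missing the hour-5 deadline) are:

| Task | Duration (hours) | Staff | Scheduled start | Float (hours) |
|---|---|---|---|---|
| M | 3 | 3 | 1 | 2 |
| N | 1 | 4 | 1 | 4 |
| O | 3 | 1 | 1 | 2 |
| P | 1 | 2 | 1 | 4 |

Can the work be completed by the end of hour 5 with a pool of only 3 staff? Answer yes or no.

no

Total staffer-hours = 18; over 5 hours the average is 18/5 > 3, so some hour must exceed 3.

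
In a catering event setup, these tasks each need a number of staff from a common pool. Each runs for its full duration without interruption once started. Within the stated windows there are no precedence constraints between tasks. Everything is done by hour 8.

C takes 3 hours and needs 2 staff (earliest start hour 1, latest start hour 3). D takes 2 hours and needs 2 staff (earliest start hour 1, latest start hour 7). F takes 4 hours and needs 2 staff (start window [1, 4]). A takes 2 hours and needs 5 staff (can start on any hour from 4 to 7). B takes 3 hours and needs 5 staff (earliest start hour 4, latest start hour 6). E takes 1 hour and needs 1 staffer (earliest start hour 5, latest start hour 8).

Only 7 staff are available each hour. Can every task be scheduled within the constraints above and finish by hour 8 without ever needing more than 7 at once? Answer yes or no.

Schedule C@1, D@1, F@1, A@4, B@6, E@5: h1:6  h2:6  h3:4  h4:7  h5:6  h6:5  h7:5  h8:5 — peak 7 ≤ 7.

yes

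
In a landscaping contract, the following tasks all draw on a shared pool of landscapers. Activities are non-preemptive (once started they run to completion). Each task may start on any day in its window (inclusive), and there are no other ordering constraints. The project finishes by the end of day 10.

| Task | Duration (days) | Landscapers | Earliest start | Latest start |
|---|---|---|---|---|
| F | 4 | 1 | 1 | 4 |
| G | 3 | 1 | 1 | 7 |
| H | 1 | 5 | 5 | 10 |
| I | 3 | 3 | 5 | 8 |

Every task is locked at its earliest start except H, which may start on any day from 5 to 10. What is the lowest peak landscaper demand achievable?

H@5: d1:2  d2:2  d3:2  d4:1  d5:8  d6:3  d7:3  d8:0  d9:0  d10:0 → peak 8
H@6: d1:2  d2:2  d3:2  d4:1  d5:3  d6:8  d7:3  d8:0  d9:0  d10:0 → peak 8
H@7: d1:2  d2:2  d3:2  d4:1  d5:3  d6:3  d7:8  d8:0  d9:0  d10:0 → peak 8
H@8: d1:2  d2:2  d3:2  d4:1  d5:3  d6:3  d7:3  d8:5  d9:0  d10:0 → peak 5
H@9: d1:2  d2:2  d3:2  d4:1  d5:3  d6:3  d7:3  d8:0  d9:5  d10:0 → peak 5
H@10: d1:2  d2:2  d3:2  d4:1  d5:3  d6:3  d7:3  d8:0  d9:0  d10:5 → peak 5
Best is H@8, peak 5.

5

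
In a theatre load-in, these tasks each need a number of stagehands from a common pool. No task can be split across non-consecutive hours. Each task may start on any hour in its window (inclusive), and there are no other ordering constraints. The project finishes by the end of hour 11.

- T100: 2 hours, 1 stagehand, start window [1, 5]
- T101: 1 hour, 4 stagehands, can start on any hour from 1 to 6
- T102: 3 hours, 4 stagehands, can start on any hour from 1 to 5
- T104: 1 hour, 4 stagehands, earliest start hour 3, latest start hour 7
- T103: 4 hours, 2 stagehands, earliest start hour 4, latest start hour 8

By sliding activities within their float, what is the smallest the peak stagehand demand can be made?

Early-start (T100@1, T101@1, T102@1, T104@3, T103@4) gives peak 9: h1:9  h2:5  h3:8  h4:2  h5:2  h6:2  h7:2  h8:0  h9:0  h10:0  h11:0.
Shift T101→3, T102→4, T104→7, T103→8.
Schedule T100@1, T101@3, T102@4, T104@7, T103@8: h1:1  h2:1  h3:4  h4:4  h5:4  h6:4  h7:4  h8:2  h9:2  h10:2  h11:2 — peak 4.

4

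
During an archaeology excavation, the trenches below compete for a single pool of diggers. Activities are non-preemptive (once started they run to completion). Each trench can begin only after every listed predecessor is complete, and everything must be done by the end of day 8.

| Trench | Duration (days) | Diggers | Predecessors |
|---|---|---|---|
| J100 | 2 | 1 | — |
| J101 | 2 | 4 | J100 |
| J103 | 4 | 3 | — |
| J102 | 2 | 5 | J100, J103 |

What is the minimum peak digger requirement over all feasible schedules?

5

Early-start (J100@1, J101@3, J103@1, J102@5) gives peak 7: d1:4  d2:4  d3:7  d4:7  d5:5  d6:5  d7:0  d8:0.
Shift J101→5, J102→7.
Schedule J100@1, J101@5, J103@1, J102@7: d1:4  d2:4  d3:3  d4:3  d5:4  d6:4  d7:5  d8:5 — peak 5.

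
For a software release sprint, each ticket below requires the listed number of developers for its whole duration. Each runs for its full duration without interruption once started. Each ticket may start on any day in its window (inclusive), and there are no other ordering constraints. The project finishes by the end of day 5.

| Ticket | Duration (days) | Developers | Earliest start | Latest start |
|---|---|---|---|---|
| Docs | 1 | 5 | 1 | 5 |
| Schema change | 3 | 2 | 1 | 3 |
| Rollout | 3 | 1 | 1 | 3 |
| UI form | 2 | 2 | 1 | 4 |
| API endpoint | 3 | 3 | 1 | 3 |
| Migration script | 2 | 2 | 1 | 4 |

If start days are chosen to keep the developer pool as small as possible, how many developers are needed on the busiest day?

Early-start (Docs@1, Schema change@1, Rollout@1, UI form@1, API endpoint@1, Migration script@1) gives peak 15: d1:15  d2:10  d3:6  d4:0  d5:0.
Shift UI form→2, API endpoint→2, Migration script→4.
Schedule Docs@1, Schema change@1, Rollout@1, UI form@2, API endpoint@2, Migration script@4: d1:8  d2:8  d3:8  d4:5  d5:2 — peak 8.

8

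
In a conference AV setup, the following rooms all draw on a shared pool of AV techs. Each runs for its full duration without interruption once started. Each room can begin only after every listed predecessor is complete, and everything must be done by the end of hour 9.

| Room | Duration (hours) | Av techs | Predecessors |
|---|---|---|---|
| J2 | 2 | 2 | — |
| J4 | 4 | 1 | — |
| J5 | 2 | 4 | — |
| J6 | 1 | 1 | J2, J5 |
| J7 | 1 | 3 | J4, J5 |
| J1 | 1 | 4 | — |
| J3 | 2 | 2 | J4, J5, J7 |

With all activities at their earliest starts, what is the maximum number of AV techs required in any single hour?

11

Early-start schedule: J2@1, J4@1, J5@1, J6@3, J7@5, J1@1, J3@6.
Load per hour: hour 1: 11, hour 2: 7, hour 3: 2, hour 4: 1, hour 5: 3, hour 6: 2, hour 7: 2, hour 8: 0, hour 9: 0.
Peak is 11.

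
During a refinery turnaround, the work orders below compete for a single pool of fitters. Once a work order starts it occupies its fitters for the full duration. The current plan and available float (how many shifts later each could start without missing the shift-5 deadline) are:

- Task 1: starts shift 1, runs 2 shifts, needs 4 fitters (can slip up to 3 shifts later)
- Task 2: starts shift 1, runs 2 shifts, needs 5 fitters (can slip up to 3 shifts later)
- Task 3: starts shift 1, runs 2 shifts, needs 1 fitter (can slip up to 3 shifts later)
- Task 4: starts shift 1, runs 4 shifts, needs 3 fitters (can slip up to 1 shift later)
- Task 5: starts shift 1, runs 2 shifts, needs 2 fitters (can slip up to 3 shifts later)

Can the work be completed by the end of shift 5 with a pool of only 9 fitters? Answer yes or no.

Schedule Task 1@1, Task 2@3, Task 3@3, Task 4@1, Task 5@1: s1:9  s2:9  s3:9  s4:9  s5:0 — peak 9 ≤ 9.

yes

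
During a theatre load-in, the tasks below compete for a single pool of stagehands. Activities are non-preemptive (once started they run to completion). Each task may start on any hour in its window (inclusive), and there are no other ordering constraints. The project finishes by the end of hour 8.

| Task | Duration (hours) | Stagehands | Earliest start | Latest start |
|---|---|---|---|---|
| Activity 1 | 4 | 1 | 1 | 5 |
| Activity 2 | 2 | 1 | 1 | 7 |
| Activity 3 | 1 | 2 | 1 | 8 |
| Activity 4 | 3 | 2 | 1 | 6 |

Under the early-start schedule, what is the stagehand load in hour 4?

1

At early start, hour 4 has: Activity 1.
Demand: 1 = 1.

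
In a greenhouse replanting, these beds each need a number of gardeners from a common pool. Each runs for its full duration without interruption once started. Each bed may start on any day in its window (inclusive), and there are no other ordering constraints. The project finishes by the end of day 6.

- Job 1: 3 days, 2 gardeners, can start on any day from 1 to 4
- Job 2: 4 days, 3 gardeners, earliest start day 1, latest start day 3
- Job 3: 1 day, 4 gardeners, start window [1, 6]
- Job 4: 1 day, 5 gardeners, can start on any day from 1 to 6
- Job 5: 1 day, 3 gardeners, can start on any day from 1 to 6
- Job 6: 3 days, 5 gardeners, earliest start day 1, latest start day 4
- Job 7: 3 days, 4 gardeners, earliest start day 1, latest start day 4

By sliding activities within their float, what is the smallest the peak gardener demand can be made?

Early-start (Job 1@1, Job 2@1, Job 3@1, Job 4@1, Job 5@1, Job 6@1, Job 7@1) gives peak 26: d1:26  d2:14  d3:14  d4:3  d5:0  d6:0.
Shift Job 3→5, Job 4→6, Job 5→4, Job 7→4.
Schedule Job 1@1, Job 2@1, Job 3@5, Job 4@6, Job 5@4, Job 6@1, Job 7@4: d1:10  d2:10  d3:10  d4:10  d5:8  d6:9 — peak 10.
Total gardener-days = 57 over 6 days ⇒ peak ≥ ⌈57/6⌉ = 10, so 10 is optimal.

10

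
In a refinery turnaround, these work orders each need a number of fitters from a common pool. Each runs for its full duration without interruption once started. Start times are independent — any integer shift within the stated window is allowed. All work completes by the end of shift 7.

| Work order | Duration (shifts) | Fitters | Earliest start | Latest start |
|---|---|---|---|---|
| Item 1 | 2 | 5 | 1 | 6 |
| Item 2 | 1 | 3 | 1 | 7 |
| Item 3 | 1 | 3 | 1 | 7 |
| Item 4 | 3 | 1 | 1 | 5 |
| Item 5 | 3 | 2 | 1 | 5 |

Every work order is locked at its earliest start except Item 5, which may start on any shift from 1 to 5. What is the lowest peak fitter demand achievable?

12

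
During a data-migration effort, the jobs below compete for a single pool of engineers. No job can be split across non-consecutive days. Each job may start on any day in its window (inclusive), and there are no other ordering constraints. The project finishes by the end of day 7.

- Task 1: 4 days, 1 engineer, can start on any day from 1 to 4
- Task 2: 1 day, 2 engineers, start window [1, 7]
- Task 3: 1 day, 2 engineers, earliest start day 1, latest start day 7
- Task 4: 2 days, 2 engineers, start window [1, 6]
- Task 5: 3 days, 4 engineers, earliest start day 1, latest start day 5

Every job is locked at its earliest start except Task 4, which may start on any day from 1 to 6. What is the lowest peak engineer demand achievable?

9

Task 4@1: d1:11  d2:7  d3:5  d4:1  d5:0  d6:0  d7:0 → peak 11
Task 4@2: d1:9  d2:7  d3:7  d4:1  d5:0  d6:0  d7:0 → peak 9
Task 4@3: d1:9  d2:5  d3:7  d4:3  d5:0  d6:0  d7:0 → peak 9
Task 4@4: d1:9  d2:5  d3:5  d4:3  d5:2  d6:0  d7:0 → peak 9
Task 4@5: d1:9  d2:5  d3:5  d4:1  d5:2  d6:2  d7:0 → peak 9
Task 4@6: d1:9  d2:5  d3:5  d4:1  d5:0  d6:2  d7:2 → peak 9
Best is Task 4@2, peak 9.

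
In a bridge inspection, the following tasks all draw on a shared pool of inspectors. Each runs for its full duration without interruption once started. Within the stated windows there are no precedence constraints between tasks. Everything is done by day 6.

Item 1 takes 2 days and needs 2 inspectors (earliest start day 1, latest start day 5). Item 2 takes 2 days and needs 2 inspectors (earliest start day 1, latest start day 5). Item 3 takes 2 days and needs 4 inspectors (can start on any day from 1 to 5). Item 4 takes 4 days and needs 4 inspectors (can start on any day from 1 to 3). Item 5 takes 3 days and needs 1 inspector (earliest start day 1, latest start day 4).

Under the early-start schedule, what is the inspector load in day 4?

4

At early start, day 4 has: Item 4.
Demand: 4 = 4.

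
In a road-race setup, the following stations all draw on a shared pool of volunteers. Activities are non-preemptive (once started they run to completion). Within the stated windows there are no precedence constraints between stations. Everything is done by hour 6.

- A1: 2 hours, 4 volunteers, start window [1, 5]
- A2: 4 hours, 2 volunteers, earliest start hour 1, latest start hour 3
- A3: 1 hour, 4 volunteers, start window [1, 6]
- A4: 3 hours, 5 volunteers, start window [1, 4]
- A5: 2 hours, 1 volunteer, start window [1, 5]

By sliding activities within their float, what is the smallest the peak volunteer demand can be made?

Early-start (A1@1, A2@1, A3@1, A4@1, A5@1) gives peak 16: h1:16  h2:12  h3:7  h4:2  h5:0  h6:0.
Shift A3→3, A4→4.
Schedule A1@1, A2@1, A3@3, A4@4, A5@1: h1:7  h2:7  h3:6  h4:7  h5:5  h6:5 — peak 7.
Total volunteer-hours = 37 over 6 hours ⇒ peak ≥ ⌈37/6⌉ = 7, so 7 is optimal.

7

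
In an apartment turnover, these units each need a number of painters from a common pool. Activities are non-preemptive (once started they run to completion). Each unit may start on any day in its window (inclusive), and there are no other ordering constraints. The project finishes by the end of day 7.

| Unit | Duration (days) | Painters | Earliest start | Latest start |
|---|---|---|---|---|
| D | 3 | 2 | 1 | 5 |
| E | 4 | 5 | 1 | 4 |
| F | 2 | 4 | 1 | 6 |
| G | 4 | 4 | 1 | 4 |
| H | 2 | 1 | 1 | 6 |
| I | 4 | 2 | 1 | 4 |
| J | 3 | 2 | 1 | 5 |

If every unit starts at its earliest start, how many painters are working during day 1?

At early start, day 1 has: D, E, F, G, H, I, J.
Demand: 2 + 5 + 4 + 4 + 1 + 2 + 2 = 20.

20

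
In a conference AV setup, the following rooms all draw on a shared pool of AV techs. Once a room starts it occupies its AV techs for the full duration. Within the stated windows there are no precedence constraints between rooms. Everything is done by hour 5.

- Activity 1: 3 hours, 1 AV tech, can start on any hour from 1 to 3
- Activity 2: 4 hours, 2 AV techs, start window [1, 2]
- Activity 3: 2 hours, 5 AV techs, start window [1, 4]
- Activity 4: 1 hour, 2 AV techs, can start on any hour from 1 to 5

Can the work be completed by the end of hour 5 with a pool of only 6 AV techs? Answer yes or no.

no

The minimum achievable peak is 7; 6 < 7, so no feasible schedule stays within the cap.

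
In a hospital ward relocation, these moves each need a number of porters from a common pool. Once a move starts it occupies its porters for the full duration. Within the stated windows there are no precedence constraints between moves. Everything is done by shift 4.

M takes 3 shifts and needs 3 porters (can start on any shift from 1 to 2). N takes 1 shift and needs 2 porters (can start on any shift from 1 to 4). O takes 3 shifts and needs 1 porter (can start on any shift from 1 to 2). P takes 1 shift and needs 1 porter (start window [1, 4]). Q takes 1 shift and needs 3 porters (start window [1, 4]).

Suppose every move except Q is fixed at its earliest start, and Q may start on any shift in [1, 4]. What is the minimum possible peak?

Q@1: s1:10  s2:4  s3:4  s4:0 → peak 10
Q@2: s1:7  s2:7  s3:4  s4:0 → peak 7
Q@3: s1:7  s2:4  s3:7  s4:0 → peak 7
Q@4: s1:7  s2:4  s3:4  s4:3 → peak 7
Best is Q@2, peak 7.

7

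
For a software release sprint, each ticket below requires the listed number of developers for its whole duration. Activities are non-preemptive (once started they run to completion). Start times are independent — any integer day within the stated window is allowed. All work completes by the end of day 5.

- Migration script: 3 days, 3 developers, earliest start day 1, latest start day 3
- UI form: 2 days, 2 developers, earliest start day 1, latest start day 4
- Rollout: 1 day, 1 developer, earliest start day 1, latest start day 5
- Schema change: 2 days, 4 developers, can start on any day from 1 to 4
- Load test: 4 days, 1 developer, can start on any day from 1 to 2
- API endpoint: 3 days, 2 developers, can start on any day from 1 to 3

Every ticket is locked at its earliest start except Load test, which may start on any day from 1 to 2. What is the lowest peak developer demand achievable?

12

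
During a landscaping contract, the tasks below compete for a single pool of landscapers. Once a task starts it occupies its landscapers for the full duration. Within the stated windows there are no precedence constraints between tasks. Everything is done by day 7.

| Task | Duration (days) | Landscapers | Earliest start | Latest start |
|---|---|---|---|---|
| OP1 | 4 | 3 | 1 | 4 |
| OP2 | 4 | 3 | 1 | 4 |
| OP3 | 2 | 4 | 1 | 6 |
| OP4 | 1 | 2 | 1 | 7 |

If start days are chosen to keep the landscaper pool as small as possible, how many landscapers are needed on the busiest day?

Early-start (OP1@1, OP2@1, OP3@1, OP4@1) gives peak 12: d1:12  d2:10  d3:6  d4:6  d5:0  d6:0  d7:0.
Shift OP3→5, OP4→5.
Schedule OP1@1, OP2@1, OP3@5, OP4@5: d1:6  d2:6  d3:6  d4:6  d5:6  d6:4  d7:0 — peak 6.

6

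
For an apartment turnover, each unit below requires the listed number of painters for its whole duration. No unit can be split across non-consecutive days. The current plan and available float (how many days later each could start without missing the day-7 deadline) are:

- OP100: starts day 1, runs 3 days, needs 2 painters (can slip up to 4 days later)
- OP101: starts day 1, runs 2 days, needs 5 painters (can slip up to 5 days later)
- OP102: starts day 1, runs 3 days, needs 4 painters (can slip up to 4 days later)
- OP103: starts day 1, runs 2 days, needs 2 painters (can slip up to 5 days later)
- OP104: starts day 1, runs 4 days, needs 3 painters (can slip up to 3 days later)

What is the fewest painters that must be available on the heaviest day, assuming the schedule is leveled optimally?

7

Early-start (OP100@1, OP101@1, OP102@1, OP103@1, OP104@1) gives peak 16: d1:16  d2:16  d3:9  d4:3  d5:0  d6:0  d7:0.
Shift OP102→3, OP103→6, OP104→4.
Schedule OP100@1, OP101@1, OP102@3, OP103@6, OP104@4: d1:7  d2:7  d3:6  d4:7  d5:7  d6:5  d7:5 — peak 7.
Total painter-days = 44 over 7 days ⇒ peak ≥ ⌈44/7⌉ = 7, so 7 is optimal.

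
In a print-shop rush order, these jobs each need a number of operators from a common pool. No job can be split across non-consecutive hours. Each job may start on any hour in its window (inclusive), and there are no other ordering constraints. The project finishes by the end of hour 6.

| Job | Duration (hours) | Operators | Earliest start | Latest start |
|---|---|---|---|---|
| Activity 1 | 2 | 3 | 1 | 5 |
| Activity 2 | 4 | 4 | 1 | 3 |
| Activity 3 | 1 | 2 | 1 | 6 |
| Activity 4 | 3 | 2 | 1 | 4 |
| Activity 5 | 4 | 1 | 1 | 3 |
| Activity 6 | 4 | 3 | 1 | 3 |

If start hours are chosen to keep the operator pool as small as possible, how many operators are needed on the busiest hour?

Early-start (Activity 1@1, Activity 2@1, Activity 3@1, Activity 4@1, Activity 5@1, Activity 6@1) gives peak 15: h1:15  h2:13  h3:10  h4:8  h5:0  h6:0.
Shift Activity 4→2, Activity 6→3.
Schedule Activity 1@1, Activity 2@1, Activity 3@1, Activity 4@2, Activity 5@1, Activity 6@3: h1:10  h2:10  h3:10  h4:10  h5:3  h6:3 — peak 10.

10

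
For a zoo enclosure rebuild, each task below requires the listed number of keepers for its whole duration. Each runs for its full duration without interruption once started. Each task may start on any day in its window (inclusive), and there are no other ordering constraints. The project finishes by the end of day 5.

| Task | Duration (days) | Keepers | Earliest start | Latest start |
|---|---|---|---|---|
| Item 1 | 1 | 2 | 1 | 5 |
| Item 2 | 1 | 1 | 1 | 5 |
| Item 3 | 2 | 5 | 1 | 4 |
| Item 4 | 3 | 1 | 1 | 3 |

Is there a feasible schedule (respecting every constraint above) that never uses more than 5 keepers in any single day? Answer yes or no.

Schedule Item 1@1, Item 2@1, Item 3@4, Item 4@1: d1:4  d2:1  d3:1  d4:5  d5:5 — peak 5 ≤ 5.

yes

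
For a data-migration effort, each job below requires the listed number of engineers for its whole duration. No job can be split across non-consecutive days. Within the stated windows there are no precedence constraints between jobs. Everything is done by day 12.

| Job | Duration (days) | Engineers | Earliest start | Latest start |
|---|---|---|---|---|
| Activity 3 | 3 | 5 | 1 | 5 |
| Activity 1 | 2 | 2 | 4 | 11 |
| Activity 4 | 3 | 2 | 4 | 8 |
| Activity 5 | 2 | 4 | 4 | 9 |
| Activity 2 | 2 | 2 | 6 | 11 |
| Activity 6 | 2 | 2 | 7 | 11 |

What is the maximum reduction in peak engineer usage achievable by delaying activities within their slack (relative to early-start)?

3

Early-start peak: d1:5  d2:5  d3:5  d4:8  d5:8  d6:4  d7:4  d8:2  d9:0  d10:0  d11:0  d12:0 ⇒ 8.
Leveled (Activity 3@1, Activity 1@4, Activity 4@4, Activity 5@7, Activity 2@9, Activity 6@9): d1:5  d2:5  d3:5  d4:4  d5:4  d6:2  d7:4  d8:4  d9:4  d10:4  d11:0  d12:0 ⇒ 5.
Reduction 8 − 5 = 3.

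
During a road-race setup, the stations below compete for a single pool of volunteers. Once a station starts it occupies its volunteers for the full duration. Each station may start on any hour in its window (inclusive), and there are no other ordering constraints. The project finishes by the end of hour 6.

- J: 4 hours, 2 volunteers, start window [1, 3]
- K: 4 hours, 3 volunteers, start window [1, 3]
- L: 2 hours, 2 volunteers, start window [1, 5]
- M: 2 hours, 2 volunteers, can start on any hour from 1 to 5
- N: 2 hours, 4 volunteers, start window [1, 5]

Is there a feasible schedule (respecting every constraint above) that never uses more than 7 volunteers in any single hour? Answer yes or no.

yes

Schedule J@1, K@1, L@1, M@3, N@5: h1:7  h2:7  h3:7  h4:7  h5:4  h6:4 — peak 7 ≤ 7.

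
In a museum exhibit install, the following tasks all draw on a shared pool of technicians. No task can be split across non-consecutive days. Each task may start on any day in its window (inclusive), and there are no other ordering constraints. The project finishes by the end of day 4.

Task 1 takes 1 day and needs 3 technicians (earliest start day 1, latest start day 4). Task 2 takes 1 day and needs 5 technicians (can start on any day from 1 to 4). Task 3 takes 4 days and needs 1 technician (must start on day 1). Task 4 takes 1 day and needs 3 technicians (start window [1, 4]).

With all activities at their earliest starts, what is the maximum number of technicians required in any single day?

Early-start schedule: Task 1@1, Task 2@1, Task 3@1, Task 4@1.
Load per day: day 1: 12, day 2: 1, day 3: 1, day 4: 1.
Peak is 12.

12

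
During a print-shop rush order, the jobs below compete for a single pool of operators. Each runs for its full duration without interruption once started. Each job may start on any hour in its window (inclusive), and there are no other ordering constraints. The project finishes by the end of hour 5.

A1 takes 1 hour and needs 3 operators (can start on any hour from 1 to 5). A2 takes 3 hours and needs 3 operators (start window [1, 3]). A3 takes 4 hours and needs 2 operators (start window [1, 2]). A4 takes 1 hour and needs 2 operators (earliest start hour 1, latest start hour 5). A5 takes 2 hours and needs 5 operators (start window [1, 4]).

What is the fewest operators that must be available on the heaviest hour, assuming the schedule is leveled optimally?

Early-start (A1@1, A2@1, A3@1, A4@1, A5@1) gives peak 15: h1:15  h2:10  h3:5  h4:2  h5:0.
Shift A3→2, A4→2, A5→4.
Schedule A1@1, A2@1, A3@2, A4@2, A5@4: h1:6  h2:7  h3:5  h4:7  h5:7 — peak 7.
Total operator-hours = 32 over 5 hours ⇒ peak ≥ ⌈32/5⌉ = 7, so 7 is optimal.

7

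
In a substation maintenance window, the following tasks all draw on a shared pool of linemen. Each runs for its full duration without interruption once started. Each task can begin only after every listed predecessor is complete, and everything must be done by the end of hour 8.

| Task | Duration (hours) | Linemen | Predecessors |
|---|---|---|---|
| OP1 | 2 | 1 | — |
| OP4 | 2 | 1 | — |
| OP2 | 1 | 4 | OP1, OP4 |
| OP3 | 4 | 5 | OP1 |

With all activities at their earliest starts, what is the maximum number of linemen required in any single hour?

9

Early-start schedule: OP1@1, OP4@1, OP2@3, OP3@3.
Load per hour: hour 1: 2, hour 2: 2, hour 3: 9, hour 4: 5, hour 5: 5, hour 6: 5, hour 7: 0, hour 8: 0.
Peak is 9.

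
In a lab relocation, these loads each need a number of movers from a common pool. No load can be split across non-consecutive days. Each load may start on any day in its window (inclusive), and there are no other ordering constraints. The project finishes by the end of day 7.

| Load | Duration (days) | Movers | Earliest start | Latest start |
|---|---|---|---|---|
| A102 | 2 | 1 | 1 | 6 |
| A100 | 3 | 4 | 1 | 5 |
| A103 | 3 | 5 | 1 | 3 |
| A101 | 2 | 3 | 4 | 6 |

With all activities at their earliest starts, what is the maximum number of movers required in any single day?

Early-start schedule: A102@1, A100@1, A103@1, A101@4.
Load per day: day 1: 10, day 2: 10, day 3: 9, day 4: 3, day 5: 3, day 6: 0, day 7: 0.
Peak is 10.

10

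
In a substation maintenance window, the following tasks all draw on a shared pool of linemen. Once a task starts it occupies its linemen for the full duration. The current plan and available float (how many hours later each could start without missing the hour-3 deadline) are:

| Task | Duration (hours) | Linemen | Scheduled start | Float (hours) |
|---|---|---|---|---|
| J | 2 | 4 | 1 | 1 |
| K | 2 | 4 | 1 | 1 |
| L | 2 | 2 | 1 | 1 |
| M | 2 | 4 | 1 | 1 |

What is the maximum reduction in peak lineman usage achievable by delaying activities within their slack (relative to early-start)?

0

Early-start peak: h1:14  h2:14  h3:0 ⇒ 14.
Leveled (J@1, K@1, L@1, M@1): h1:14  h2:14  h3:0 ⇒ 14.
Reduction 14 − 14 = 0.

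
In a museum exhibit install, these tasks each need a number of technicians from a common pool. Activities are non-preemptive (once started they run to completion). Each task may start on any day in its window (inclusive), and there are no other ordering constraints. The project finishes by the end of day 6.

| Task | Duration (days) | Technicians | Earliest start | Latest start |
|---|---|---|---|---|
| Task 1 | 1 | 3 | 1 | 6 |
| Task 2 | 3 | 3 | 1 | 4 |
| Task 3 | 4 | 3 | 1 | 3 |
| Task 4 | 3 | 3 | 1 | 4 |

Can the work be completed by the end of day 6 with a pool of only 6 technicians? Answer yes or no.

yes

Schedule Task 1@1, Task 2@1, Task 3@2, Task 4@4: d1:6  d2:6  d3:6  d4:6  d5:6  d6:3 — peak 6 ≤ 6.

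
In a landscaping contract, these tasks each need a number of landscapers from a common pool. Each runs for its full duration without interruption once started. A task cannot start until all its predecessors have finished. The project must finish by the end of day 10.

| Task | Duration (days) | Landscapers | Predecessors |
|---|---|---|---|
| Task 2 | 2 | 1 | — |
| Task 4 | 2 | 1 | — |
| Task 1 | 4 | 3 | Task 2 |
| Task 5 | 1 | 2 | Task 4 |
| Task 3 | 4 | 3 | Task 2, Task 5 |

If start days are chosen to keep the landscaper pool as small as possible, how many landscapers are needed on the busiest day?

5

Early-start (Task 2@1, Task 4@1, Task 1@3, Task 5@3, Task 3@4) gives peak 6: d1:2  d2:2  d3:5  d4:6  d5:6  d6:6  d7:3  d8:0  d9:0  d10:0.
Shift Task 3→7.
Schedule Task 2@1, Task 4@1, Task 1@3, Task 5@3, Task 3@7: d1:2  d2:2  d3:5  d4:3  d5:3  d6:3  d7:3  d8:3  d9:3  d10:3 — peak 5.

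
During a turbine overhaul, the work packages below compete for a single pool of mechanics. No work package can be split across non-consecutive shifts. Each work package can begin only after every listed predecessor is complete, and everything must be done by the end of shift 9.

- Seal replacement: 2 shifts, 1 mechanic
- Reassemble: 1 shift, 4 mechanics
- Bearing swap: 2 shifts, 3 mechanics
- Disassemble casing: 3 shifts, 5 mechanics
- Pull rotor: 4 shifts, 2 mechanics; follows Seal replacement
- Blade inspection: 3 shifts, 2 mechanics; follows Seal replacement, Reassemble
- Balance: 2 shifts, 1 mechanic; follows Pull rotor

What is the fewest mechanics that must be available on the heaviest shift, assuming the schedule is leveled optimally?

Early-start (Seal replacement@1, Reassemble@1, Bearing swap@1, Disassemble casing@1, Pull rotor@3, Blade inspection@3, Balance@7) gives peak 13: s1:13  s2:9  s3:9  s4:4  s5:4  s6:2  s7:1  s8:1  s9:0.
Shift Bearing swap→2, Disassemble casing→7, Blade inspection→4.
Schedule Seal replacement@1, Reassemble@1, Bearing swap@2, Disassemble casing@7, Pull rotor@3, Blade inspection@4, Balance@7: s1:5  s2:4  s3:5  s4:4  s5:4  s6:4  s7:6  s8:6  s9:5 — peak 6.

6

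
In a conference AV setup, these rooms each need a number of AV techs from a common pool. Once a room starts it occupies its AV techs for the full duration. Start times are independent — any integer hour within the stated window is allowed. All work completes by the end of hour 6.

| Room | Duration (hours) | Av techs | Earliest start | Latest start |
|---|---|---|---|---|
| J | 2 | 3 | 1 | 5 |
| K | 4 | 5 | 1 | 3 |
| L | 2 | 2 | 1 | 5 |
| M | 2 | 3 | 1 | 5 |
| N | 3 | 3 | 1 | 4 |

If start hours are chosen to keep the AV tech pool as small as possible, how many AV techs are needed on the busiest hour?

Early-start (J@1, K@1, L@1, M@1, N@1) gives peak 16: h1:16  h2:16  h3:8  h4:5  h5:0  h6:0.
Shift L→5, M→5, N→3.
Schedule J@1, K@1, L@5, M@5, N@3: h1:8  h2:8  h3:8  h4:8  h5:8  h6:5 — peak 8.
Total AV tech-hours = 45 over 6 hours ⇒ peak ≥ ⌈45/6⌉ = 8, so 8 is optimal.

8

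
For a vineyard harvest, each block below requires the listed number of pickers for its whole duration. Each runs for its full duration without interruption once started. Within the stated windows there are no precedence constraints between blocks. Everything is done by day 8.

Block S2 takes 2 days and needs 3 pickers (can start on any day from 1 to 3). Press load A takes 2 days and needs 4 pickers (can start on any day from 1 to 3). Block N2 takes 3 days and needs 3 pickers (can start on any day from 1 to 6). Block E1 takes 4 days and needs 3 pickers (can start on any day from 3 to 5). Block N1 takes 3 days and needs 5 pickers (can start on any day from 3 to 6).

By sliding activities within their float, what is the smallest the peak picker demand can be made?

Early-start (Block S2@1, Press load A@1, Block N2@1, Block E1@3, Block N1@3) gives peak 11: d1:10  d2:10  d3:11  d4:8  d5:8  d6:3  d7:0  d8:0.
Shift Block N2→3, Block N1→6.
Schedule Block S2@1, Press load A@1, Block N2@3, Block E1@3, Block N1@6: d1:7  d2:7  d3:6  d4:6  d5:6  d6:8  d7:5  d8:5 — peak 8.

8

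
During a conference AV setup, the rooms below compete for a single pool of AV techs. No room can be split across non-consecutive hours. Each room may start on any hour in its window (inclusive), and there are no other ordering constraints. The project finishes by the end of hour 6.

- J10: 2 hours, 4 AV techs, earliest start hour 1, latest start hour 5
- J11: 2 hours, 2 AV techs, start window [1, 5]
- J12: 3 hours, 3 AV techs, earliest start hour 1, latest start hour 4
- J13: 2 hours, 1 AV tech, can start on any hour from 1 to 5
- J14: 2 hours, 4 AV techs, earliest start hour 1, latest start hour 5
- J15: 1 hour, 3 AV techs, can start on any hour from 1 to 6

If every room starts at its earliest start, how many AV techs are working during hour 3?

At early start, hour 3 has: J12.
Demand: 3 = 3.

3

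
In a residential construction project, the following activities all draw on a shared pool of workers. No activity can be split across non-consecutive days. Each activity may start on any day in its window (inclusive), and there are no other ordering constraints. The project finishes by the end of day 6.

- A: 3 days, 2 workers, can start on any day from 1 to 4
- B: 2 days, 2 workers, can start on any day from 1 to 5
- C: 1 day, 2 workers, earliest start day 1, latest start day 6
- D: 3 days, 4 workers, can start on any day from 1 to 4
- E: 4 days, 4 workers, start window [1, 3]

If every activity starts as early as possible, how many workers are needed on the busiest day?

14

Early-start schedule: A@1, B@1, C@1, D@1, E@1.
Load per day: day 1: 14, day 2: 12, day 3: 10, day 4: 4, day 5: 0, day 6: 0.
Peak is 14.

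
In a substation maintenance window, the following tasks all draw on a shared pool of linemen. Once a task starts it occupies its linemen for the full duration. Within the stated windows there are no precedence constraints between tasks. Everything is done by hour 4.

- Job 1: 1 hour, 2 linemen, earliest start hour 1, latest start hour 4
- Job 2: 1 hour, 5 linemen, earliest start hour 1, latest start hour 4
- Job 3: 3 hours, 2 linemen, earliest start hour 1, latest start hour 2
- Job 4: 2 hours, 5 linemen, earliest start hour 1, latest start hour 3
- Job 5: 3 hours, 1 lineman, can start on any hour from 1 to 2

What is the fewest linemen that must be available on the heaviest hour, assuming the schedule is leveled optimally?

8

Early-start (Job 1@1, Job 2@1, Job 3@1, Job 4@1, Job 5@1) gives peak 15: h1:15  h2:8  h3:3  h4:0.
Shift Job 3→2, Job 4→2.
Schedule Job 1@1, Job 2@1, Job 3@2, Job 4@2, Job 5@1: h1:8  h2:8  h3:8  h4:2 — peak 8.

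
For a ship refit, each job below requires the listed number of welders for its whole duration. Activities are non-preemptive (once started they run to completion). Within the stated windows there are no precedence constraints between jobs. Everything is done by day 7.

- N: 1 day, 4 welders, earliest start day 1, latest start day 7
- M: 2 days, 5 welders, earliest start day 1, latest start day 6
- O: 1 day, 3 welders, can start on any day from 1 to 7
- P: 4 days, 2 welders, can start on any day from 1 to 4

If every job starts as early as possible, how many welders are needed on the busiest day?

Early-start schedule: N@1, M@1, O@1, P@1.
Load per day: day 1: 14, day 2: 7, day 3: 2, day 4: 2, day 5: 0, day 6: 0, day 7: 0.
Peak is 14.

14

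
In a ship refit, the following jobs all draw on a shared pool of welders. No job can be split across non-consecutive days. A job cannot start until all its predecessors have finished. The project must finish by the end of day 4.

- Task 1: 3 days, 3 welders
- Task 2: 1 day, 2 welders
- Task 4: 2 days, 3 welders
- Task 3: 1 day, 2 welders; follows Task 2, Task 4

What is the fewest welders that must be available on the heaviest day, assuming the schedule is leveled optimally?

6

Early-start (Task 1@1, Task 2@1, Task 4@1, Task 3@3) gives peak 8: d1:8  d2:6  d3:5  d4:0.
Shift Task 4→2, Task 3→4.
Schedule Task 1@1, Task 2@1, Task 4@2, Task 3@4: d1:5  d2:6  d3:6  d4:2 — peak 6.
No arrangement of the 16 feasible schedules does better.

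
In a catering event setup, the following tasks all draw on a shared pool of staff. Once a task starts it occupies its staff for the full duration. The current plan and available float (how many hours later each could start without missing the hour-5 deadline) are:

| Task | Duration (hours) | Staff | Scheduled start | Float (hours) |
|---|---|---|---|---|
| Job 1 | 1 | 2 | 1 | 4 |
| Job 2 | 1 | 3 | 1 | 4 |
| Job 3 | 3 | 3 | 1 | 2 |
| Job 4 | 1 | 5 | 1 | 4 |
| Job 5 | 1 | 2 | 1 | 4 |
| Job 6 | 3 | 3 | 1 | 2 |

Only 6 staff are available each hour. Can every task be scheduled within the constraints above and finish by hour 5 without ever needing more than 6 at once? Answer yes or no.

The minimum achievable peak is 7; 6 < 7, so no feasible schedule stays within the cap.

no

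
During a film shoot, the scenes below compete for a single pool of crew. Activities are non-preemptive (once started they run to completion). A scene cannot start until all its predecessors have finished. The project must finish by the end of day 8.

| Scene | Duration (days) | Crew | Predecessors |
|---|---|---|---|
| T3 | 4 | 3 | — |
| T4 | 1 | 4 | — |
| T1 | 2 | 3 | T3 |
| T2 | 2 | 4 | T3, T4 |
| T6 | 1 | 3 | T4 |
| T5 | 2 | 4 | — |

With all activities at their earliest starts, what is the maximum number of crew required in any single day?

Early-start schedule: T3@1, T4@1, T1@5, T2@5, T6@2, T5@1.
Load per day: day 1: 11, day 2: 10, day 3: 3, day 4: 3, day 5: 7, day 6: 7, day 7: 0, day 8: 0.
Peak is 11.

11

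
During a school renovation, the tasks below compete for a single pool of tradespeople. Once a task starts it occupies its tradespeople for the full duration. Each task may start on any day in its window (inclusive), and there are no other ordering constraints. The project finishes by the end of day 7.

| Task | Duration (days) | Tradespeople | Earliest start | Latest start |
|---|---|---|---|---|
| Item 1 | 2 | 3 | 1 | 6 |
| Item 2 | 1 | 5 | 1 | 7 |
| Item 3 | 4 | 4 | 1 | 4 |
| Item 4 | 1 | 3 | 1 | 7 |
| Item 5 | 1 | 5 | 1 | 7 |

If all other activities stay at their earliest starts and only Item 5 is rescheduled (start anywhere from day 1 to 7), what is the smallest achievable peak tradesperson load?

Item 5@1: d1:20  d2:7  d3:4  d4:4  d5:0  d6:0  d7:0 → peak 20
Item 5@2: d1:15  d2:12  d3:4  d4:4  d5:0  d6:0  d7:0 → peak 15
Item 5@3: d1:15  d2:7  d3:9  d4:4  d5:0  d6:0  d7:0 → peak 15
Item 5@4: d1:15  d2:7  d3:4  d4:9  d5:0  d6:0  d7:0 → peak 15
Item 5@5: d1:15  d2:7  d3:4  d4:4  d5:5  d6:0  d7:0 → peak 15
Item 5@6: d1:15  d2:7  d3:4  d4:4  d5:0  d6:5  d7:0 → peak 15
Item 5@7: d1:15  d2:7  d3:4  d4:4  d5:0  d6:0  d7:5 → peak 15
Best is Item 5@2, peak 15.

15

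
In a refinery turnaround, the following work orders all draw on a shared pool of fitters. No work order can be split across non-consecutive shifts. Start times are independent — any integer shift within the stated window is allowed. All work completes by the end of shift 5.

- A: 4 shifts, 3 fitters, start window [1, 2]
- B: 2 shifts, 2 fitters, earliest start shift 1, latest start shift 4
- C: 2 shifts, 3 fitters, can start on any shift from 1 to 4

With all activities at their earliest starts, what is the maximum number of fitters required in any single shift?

8

Early-start schedule: A@1, B@1, C@1.
Load per shift: shift 1: 8, shift 2: 8, shift 3: 3, shift 4: 3, shift 5: 0.
Peak is 8.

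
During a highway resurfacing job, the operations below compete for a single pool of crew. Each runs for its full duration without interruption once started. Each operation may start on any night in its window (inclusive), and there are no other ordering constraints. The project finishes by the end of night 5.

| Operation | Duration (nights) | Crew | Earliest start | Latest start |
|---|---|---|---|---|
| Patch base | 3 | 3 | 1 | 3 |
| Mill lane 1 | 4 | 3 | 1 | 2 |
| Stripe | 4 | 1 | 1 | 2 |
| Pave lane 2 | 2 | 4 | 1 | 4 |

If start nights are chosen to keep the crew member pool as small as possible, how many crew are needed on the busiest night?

8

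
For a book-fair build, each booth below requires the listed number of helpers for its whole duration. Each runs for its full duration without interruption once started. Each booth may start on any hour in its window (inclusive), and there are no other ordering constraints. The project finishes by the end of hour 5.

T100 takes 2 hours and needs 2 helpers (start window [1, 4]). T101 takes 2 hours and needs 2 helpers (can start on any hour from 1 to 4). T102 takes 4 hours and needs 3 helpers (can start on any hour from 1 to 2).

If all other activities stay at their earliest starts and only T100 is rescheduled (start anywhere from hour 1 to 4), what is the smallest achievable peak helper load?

T100@1: h1:7  h2:7  h3:3  h4:3  h5:0 → peak 7
T100@2: h1:5  h2:7  h3:5  h4:3  h5:0 → peak 7
T100@3: h1:5  h2:5  h3:5  h4:5  h5:0 → peak 5
T100@4: h1:5  h2:5  h3:3  h4:5  h5:2 → peak 5
Best is T100@3, peak 5.

5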